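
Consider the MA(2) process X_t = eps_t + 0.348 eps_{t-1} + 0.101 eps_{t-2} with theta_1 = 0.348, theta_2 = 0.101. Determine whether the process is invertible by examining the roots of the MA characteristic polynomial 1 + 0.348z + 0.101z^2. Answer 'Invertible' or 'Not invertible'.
\text{Invertible}

The MA(q) characteristic polynomial is P(z) = 1 + 0.348z + 0.101z^2.
Invertibility requires all roots to lie outside the unit circle, i.e. |z| > 1 for every root.
Set 1 + (0.348) z + (0.101) z^2 = 0, i.e. a z^2 + b z + c = 0 with a = 0.101, b = 0.348, c = 1.
Discriminant D = b^2 - 4ac = (0.348)^2 - 4*(0.101)*1 = 0.121104 - (0.404) = -0.282896.
D < 0, so the roots are the complex-conjugate pair z = (-b +/- i sqrt(-D)) / (2a) = -1.7228 +/- 2.6331i.
For a conjugate pair |z|^2 = z * conj(z) = (product of roots) = c/a = 1/(0.101) = 9.90099, so |z| = sqrt(9.90099) = 3.1466 for both roots.
Moduli of all roots: 3.1466, 3.1466.
All moduli strictly greater than 1? Yes.
Verdict: Invertible.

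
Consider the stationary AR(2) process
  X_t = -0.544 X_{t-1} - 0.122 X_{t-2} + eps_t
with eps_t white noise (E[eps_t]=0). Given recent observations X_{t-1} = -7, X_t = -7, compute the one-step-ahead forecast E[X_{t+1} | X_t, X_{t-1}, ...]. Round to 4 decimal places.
E[X_{t+1} \mid \mathcal F_t] = 4.6620

For an AR(p) model X_t = c + sum_i phi_i X_{t-i} + eps_t, the
one-step-ahead conditional mean is
  E[X_{t+1} | X_t, ...] = c + sum_i phi_i X_{t+1-i}.
Substitute known values:
  E[X_{t+1} | ...] = (-0.544) * (-7) + (-0.122) * (-7)
                   = 4.6620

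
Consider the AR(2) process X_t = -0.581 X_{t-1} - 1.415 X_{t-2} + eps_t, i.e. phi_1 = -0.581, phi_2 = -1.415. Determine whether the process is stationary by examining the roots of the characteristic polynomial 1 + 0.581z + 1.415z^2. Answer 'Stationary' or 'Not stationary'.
\text{Not stationary}

The AR(p) characteristic polynomial is P(z) = 1 + 0.581z + 1.415z^2.
Stationarity requires all roots to lie outside the unit circle, i.e. |z| > 1 for every root.
Set 1 + (0.581) z + (1.415) z^2 = 0, i.e. a z^2 + b z + c = 0 with a = 1.415, b = 0.581, c = 1.
Discriminant D = b^2 - 4ac = (0.581)^2 - 4*(1.415)*1 = 0.337561 - (5.66) = -5.322439.
D < 0, so the roots are the complex-conjugate pair z = (-b +/- i sqrt(-D)) / (2a) = -0.2053 +/- 0.8152i.
For a conjugate pair |z|^2 = z * conj(z) = (product of roots) = c/a = 1/(1.415) = 0.706714, so |z| = sqrt(0.706714) = 0.8407 for both roots.
Moduli of all roots: 0.8407, 0.8407.
All moduli strictly greater than 1? No.
Verdict: Not stationary.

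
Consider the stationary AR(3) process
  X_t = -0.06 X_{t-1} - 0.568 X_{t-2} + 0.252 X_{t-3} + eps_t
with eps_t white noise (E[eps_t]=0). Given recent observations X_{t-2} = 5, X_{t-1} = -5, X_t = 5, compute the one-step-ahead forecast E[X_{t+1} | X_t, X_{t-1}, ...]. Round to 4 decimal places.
E[X_{t+1} \mid \mathcal F_t] = 3.8000

For an AR(p) model X_t = c + sum_i phi_i X_{t-i} + eps_t, the
one-step-ahead conditional mean is
  E[X_{t+1} | X_t, ...] = c + sum_i phi_i X_{t+1-i}.
Substitute known values:
  E[X_{t+1} | ...] = (-0.06) * (5) + (-0.568) * (-5) + (0.252) * (5)
                   = 3.8000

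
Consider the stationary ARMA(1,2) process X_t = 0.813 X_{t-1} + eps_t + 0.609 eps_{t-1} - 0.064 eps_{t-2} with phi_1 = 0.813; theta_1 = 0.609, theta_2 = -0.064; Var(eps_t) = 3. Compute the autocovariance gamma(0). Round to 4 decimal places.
\gamma(0) = 19.6197

Multiply the model equation by X_{t-k} and take expectations. With theta_0 = psi_0 = 1 and psi_j the MA(infinity) weights, this gives
  gamma(k) - sum_i phi_i gamma(k-i) = c_k,
  c_k = sigma^2 * sum_{j=k..q} theta_j psi_{j-k}   (c_k = 0 for k > q),
using gamma(-m) = gamma(m).
psi-weights needed (psi_j = theta_j + sum_i phi_i psi_{j-i}):
  psi_1 = theta_1 + phi_1 = 0.609 + (0.813) = 1.422
  psi_2 = theta_2 + phi_1 psi_1 = -0.064 + (0.813)(1.422) = 1.092086
Right-hand sides:
  c_0 = sigma^2 (1 + theta_1 psi_1 + theta_2 psi_2) = 3 * (1 + (0.609)(1.422) + (-0.064)(1.092086)) = 3 * 1.796104 = 5.388313
  c_1 = sigma^2 (theta_1 + theta_2 psi_1) = 3 * (0.609 + (-0.064)(1.422)) = 1.553976
  c_2 = sigma^2 theta_2 = 3 * (-0.064) = -0.192
Equations for k = 0 and k = 1 (AR order 1):
  gamma(0) = phi_1 gamma(1) + c_0
  gamma(1) = phi_1 gamma(0) + c_1
Substituting the second into the first: gamma(0) (1 - phi_1^2) = c_0 + phi_1 c_1, so
  gamma(0) = (c_0 + phi_1 c_1) / (1 - phi_1^2) = (5.388313 + (0.813)(1.553976)) / (1 - (0.813)^2) = 6.651696 / 0.339031 = 19.619728.
Therefore gamma(0) = 19.6197 (to 4 decimal places).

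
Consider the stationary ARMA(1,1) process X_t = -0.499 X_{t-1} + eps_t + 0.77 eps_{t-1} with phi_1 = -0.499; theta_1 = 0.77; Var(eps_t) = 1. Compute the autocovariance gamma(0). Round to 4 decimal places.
\gamma(0) = 1.0978

Multiply the model equation by X_{t-k} and take expectations. With theta_0 = psi_0 = 1 and psi_j the MA(infinity) weights, this gives
  gamma(k) - sum_i phi_i gamma(k-i) = c_k,
  c_k = sigma^2 * sum_{j=k..q} theta_j psi_{j-k}   (c_k = 0 for k > q),
using gamma(-m) = gamma(m).
psi-weights needed (psi_j = theta_j + sum_i phi_i psi_{j-i}):
  psi_1 = theta_1 + phi_1 = 0.77 + (-0.499) = 0.271
Right-hand sides:
  c_0 = sigma^2 (1 + theta_1 psi_1) = 1 * (1 + (0.77)(0.271)) = 1 * 1.20867 = 1.20867
  c_1 = sigma^2 theta_1 = 1 * (0.77) = 0.77
  c_2 = 0
Equations for k = 0 and k = 1 (AR order 1):
  gamma(0) = phi_1 gamma(1) + c_0
  gamma(1) = phi_1 gamma(0) + c_1
Substituting the second into the first: gamma(0) (1 - phi_1^2) = c_0 + phi_1 c_1, so
  gamma(0) = (c_0 + phi_1 c_1) / (1 - phi_1^2) = (1.20867 + (-0.499)(0.77)) / (1 - (-0.499)^2) = 0.82444 / 0.750999 = 1.097791.
Therefore gamma(0) = 1.0978 (to 4 decimal places).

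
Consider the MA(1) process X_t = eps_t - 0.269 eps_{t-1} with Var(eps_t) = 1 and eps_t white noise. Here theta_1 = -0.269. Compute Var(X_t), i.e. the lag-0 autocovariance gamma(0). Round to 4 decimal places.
\gamma(0) = 1.0724

For an MA(q) process X_t = eps_t + sum_i theta_i eps_{t-i} with
Var(eps_t) = sigma^2, the variance is
  gamma(0) = sigma^2 * (1 + sum_i theta_i^2).
  sum_i theta_i^2 = (-0.269)^2 = 0.072361.
  gamma(0) = 1 * (1 + 0.072361) = 1 * 1.072361 = 1.072361, which rounds to 1.0724.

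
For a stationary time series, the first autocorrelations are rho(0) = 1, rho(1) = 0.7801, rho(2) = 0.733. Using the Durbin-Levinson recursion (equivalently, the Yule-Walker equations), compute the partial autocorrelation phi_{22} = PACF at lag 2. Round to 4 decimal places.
\phi_{22} = 0.3179

The PACF at lag k is phi_{kk}, the last component of the solution
to the Yule-Walker system G_k phi = r_k where
  (G_k)_{ij} = rho(|i - j|), (r_k)_i = rho(i), i,j = 1..k.
Equivalently, Durbin-Levinson gives phi_{kk} iteratively:
  phi_{11} = rho(1)
  phi_{kk} = [rho(k) - sum_{j=1..k-1} phi_{k-1,j} rho(k-j)]
            / [1 - sum_{j=1..k-1} phi_{k-1,j} rho(j)],
  phi_{k,j} = phi_{k-1,j} - phi_{kk} phi_{k-1,k-j},  j = 1..k-1.
Step k = 1:
  phi_11 = rho(1) = 0.7801.
Step k = 2:
  phi_22 = [rho(2) - phi_11 rho(1)] / [1 - phi_11 rho(1)] = [0.733 - (0.7801)(0.7801)] / [1 - (0.7801)(0.7801)]
         = 0.12444399 / 0.39144399 = 0.3179.
Therefore phi_{22} = 0.3179.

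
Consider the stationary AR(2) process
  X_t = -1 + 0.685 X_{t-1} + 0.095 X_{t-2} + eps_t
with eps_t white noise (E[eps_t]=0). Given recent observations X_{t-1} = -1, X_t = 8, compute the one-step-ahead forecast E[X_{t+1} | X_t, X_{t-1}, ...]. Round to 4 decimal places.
E[X_{t+1} \mid \mathcal F_t] = 4.3850

For an AR(p) model X_t = c + sum_i phi_i X_{t-i} + eps_t, the
one-step-ahead conditional mean is
  E[X_{t+1} | X_t, ...] = c + sum_i phi_i X_{t+1-i}.
Substitute known values:
  E[X_{t+1} | ...] = -1 + (0.685) * (8) + (0.095) * (-1)
                   = 4.3850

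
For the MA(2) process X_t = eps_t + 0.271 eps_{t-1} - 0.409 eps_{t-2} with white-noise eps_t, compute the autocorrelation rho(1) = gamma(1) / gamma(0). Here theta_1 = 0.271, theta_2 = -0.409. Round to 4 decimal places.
\rho(1) = 0.1291

For an MA(q) process with theta_0 = 1, the autocovariance is
  gamma(k) = sigma^2 * sum_{i=0..q-k} theta_i * theta_{i+k},
and rho(k) = gamma(k) / gamma(0). Sigma^2 cancels.
  numerator   = (1)*(0.271) + (0.271)*(-0.409) = 0.160161.
  denominator = (1)^2 + (0.271)^2 + (-0.409)^2 = 1.240722.
  rho(1) = 0.160161 / 1.240722 = 0.1291.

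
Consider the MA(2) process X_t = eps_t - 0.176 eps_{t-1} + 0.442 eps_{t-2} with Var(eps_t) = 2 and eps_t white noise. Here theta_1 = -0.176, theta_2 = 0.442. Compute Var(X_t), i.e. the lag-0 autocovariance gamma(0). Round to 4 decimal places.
\gamma(0) = 2.4527

For an MA(q) process X_t = eps_t + sum_i theta_i eps_{t-i} with
Var(eps_t) = sigma^2, the variance is
  gamma(0) = sigma^2 * (1 + sum_i theta_i^2).
  sum_i theta_i^2 = (-0.176)^2 + (0.442)^2 = 0.030976 + 0.195364 = 0.22634.
  gamma(0) = 2 * (1 + 0.22634) = 2 * 1.22634 = 2.45268, which rounds to 2.4527.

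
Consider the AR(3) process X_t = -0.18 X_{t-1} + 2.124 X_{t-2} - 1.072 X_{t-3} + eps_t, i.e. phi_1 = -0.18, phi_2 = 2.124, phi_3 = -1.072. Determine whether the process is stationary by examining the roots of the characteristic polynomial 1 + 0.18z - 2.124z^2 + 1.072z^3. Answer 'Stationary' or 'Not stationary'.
\text{Not stationary}

The AR(p) characteristic polynomial is P(z) = 1 + 0.18z - 2.124z^2 + 1.072z^3.
Stationarity requires all roots to lie outside the unit circle, i.e. |z| > 1 for every root.
Degree 3: look for a simple real root z0 first, then factor out (1 - z/z0) and solve the remaining quadratic.
Testing z0 = 1.25: P(1.25) = 1 + (0.18)(1.25) + (-2.124)(1.25)^2 + (1.072)(1.25)^3
  = 1 + (0.225) + (-3.31875) + (2.09375) = 0.  So z_0 = 1.25 is a root, |z_0| = 1.25.
Divide out the factor (1 - 0.8 z) = (1 - z/z0) (since 1/z0 = 0.8):
  P(z) = (1 - 0.8 z)(1 + (0.98) z + (-1.34) z^2)
  [check: z-coef 0.98 - (0.8) = 0.18; z^2-coef -1.34 - (0.8)(0.98) = -2.124; z^3-coef -(0.8)(-1.34) = 1.072.]
Remaining roots from the quadratic factor 1 + (0.98) z + (-1.34) z^2:
  Set 1 + (0.98) z + (-1.34) z^2 = 0, i.e. a z^2 + b z + c = 0 with a = -1.34, b = 0.98, c = 1.
  Discriminant D = b^2 - 4ac = (0.98)^2 - 4*(-1.34)*1 = 0.9604 - (-5.36) = 6.3204.
  D >= 0, so the roots are real: z = (-b +/- sqrt(D)) / (2a) = (-0.98 +/- 2.514041) / (-2.68).
    z_1 = (-0.98 + 2.514041) / (-2.68) = -0.5724,   |z_1| = 0.5724.
    z_2 = (-0.98 - 2.514041) / (-2.68) = 1.3037,   |z_2| = 1.3037.
Moduli of all roots: 1.2500, 0.5724, 1.3037.
All moduli strictly greater than 1? No.
Verdict: Not stationary.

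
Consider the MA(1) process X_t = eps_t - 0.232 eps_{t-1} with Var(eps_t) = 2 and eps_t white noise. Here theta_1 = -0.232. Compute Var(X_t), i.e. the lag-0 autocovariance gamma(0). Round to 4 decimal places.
\gamma(0) = 2.1076

For an MA(q) process X_t = eps_t + sum_i theta_i eps_{t-i} with
Var(eps_t) = sigma^2, the variance is
  gamma(0) = sigma^2 * (1 + sum_i theta_i^2).
  sum_i theta_i^2 = (-0.232)^2 = 0.053824.
  gamma(0) = 2 * (1 + 0.053824) = 2 * 1.053824 = 2.107648, which rounds to 2.1076.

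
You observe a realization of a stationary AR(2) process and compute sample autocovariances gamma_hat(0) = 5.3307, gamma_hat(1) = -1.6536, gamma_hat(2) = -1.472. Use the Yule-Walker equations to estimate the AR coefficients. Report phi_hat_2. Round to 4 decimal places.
\hat\phi_{2} = -0.4120

The Yule-Walker equations for an AR(p) process read, in matrix form,
  Gamma_p phi = r_p,   with   (Gamma_p)_{ij} = gamma(|i - j|),
                       (r_p)_i = gamma(i),   i,j = 1..p.
Substitute the sample gammas (Toeplitz matrix and right-hand side of size 2):
  Gamma_p = [[5.3307, -1.6536], [-1.6536, 5.3307]]
  r_p     = [-1.6536, -1.472]
Written out:
  5.3307 phi_1 - 1.6536 phi_2 = -1.6536
  -1.6536 phi_1 + 5.3307 phi_2 = -1.472
Solve by Cramer's rule:
  det = gamma(0)^2 - gamma(1)^2 = (5.3307)^2 - (-1.6536)^2 = 28.41636249 - 2.73439296 = 25.68196953
  phi_hat_1 = [gamma(1) gamma(0) - gamma(1) gamma(2)] / det = [(-1.6536)(5.3307) - (-1.6536)(-1.472)] / 25.68196953 = -11.24894472 / 25.68196953 = -0.438
  phi_hat_2 = [gamma(0) gamma(2) - gamma(1)^2] / det = [(5.3307)(-1.472) - (-1.6536)^2] / 25.68196953 = -10.58118336 / 25.68196953 = -0.412
So phi_hat = [-0.4380, -0.4120].
Therefore phi_hat_2 = -0.4120.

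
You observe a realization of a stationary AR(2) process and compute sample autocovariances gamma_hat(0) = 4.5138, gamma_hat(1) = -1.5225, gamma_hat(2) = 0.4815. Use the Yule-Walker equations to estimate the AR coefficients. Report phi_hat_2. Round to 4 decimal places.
\hat\phi_{2} = -0.0080

The Yule-Walker equations for an AR(p) process read, in matrix form,
  Gamma_p phi = r_p,   with   (Gamma_p)_{ij} = gamma(|i - j|),
                       (r_p)_i = gamma(i),   i,j = 1..p.
Substitute the sample gammas (Toeplitz matrix and right-hand side of size 2):
  Gamma_p = [[4.5138, -1.5225], [-1.5225, 4.5138]]
  r_p     = [-1.5225, 0.4815]
Written out:
  4.5138 phi_1 - 1.5225 phi_2 = -1.5225
  -1.5225 phi_1 + 4.5138 phi_2 = 0.4815
Solve by Cramer's rule:
  det = gamma(0)^2 - gamma(1)^2 = (4.5138)^2 - (-1.5225)^2 = 20.37439044 - 2.31800625 = 18.05638419
  phi_hat_1 = [gamma(1) gamma(0) - gamma(1) gamma(2)] / det = [(-1.5225)(4.5138) - (-1.5225)(0.4815)] / 18.05638419 = -6.13917675 / 18.05638419 = -0.34
  phi_hat_2 = [gamma(0) gamma(2) - gamma(1)^2] / det = [(4.5138)(0.4815) - (-1.5225)^2] / 18.05638419 = -0.14461155 / 18.05638419 = -0.008
So phi_hat = [-0.3400, -0.0080].
Therefore phi_hat_2 = -0.0080.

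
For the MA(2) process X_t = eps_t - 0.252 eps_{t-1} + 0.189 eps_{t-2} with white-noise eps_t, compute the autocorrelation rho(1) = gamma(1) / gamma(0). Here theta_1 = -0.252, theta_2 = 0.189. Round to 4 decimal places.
\rho(1) = -0.2726

For an MA(q) process with theta_0 = 1, the autocovariance is
  gamma(k) = sigma^2 * sum_{i=0..q-k} theta_i * theta_{i+k},
and rho(k) = gamma(k) / gamma(0). Sigma^2 cancels.
  numerator   = (1)*(-0.252) + (-0.252)*(0.189) = -0.299628.
  denominator = (1)^2 + (-0.252)^2 + (0.189)^2 = 1.099225.
  rho(1) = -0.299628 / 1.099225 = -0.2726.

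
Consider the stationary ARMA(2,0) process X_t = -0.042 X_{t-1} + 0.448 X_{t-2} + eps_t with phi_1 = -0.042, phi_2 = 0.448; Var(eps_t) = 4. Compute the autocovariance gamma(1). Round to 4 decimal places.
\gamma(1) = -0.3830

Multiply the model equation by X_{t-k} and take expectations. With theta_0 = psi_0 = 1 and psi_j the MA(infinity) weights, this gives
  gamma(k) - sum_i phi_i gamma(k-i) = c_k,
  c_k = sigma^2 * sum_{j=k..q} theta_j psi_{j-k}   (c_k = 0 for k > q),
using gamma(-m) = gamma(m).
Pure AR (q = 0): c_0 = sigma^2 = 4, c_k = 0 for k >= 1.
Equations for k = 0, 1, 2 (AR order 2, c_2 = 0):
  (E0) gamma(0) = phi_1 gamma(1) + phi_2 gamma(2) + c_0
  (E1) gamma(1) = phi_1 gamma(0) + phi_2 gamma(1) + c_1
  (E2) gamma(2) = phi_1 gamma(1) + phi_2 gamma(0)
From (E1): gamma(1) = A gamma(0) + B with
  A = phi_1 / (1 - phi_2) = -0.042 / 0.552 = -0.076087,   B = c_1 / (1 - phi_2) = 0 / 0.552 = 0.
Insert (E2) into (E0): gamma(0) (1 - phi_2^2) = phi_1 (1 + phi_2) gamma(1) + c_0.
  phi_1 (1 + phi_2) = (-0.042)(1.448) = -0.060816,   1 - phi_2^2 = 0.799296.
Replace gamma(1) by A gamma(0) + B and collect gamma(0):
  gamma(0) [0.799296 - (-0.060816)(-0.076087)] = c_0 = 4
  gamma(0) * 0.794669 = 4
  gamma(0) = 4 / 0.794669 = 5.033544.
  gamma(1) = A gamma(0) = (-0.076087)(5.033544) = -0.382987.
Therefore gamma(1) = -0.3830 (to 4 decimal places).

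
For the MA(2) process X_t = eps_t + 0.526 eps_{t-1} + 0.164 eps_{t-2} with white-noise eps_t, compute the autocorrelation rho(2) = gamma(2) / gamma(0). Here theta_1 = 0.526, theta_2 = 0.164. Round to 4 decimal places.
\rho(2) = 0.1258

For an MA(q) process with theta_0 = 1, the autocovariance is
  gamma(k) = sigma^2 * sum_{i=0..q-k} theta_i * theta_{i+k},
and rho(k) = gamma(k) / gamma(0). Sigma^2 cancels.
  numerator   = (1)*(0.164) = 0.164.
  denominator = (1)^2 + (0.526)^2 + (0.164)^2 = 1.303572.
  rho(2) = 0.164 / 1.303572 = 0.1258.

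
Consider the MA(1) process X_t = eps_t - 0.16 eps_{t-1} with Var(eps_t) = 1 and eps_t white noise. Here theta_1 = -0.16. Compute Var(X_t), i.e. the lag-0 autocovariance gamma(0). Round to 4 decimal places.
\gamma(0) = 1.0256

For an MA(q) process X_t = eps_t + sum_i theta_i eps_{t-i} with
Var(eps_t) = sigma^2, the variance is
  gamma(0) = sigma^2 * (1 + sum_i theta_i^2).
  sum_i theta_i^2 = (-0.16)^2 = 0.0256.
  gamma(0) = 1 * (1 + 0.0256) = 1 * 1.0256 = 1.0256.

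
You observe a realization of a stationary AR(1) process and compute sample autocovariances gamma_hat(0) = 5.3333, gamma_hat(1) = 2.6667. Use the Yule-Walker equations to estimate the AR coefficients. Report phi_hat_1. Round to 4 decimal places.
\hat\phi_{1} = 0.5000

The Yule-Walker equations for an AR(p) process read, in matrix form,
  Gamma_p phi = r_p,   with   (Gamma_p)_{ij} = gamma(|i - j|),
                       (r_p)_i = gamma(i),   i,j = 1..p.
Substitute the sample gammas (Toeplitz matrix and right-hand side of size 1):
  Gamma_p = [[5.3333]]
  r_p     = [2.6667]
With p = 1 this is the single equation gamma(0) phi_1 = gamma(1):
  phi_hat_1 = gamma(1) / gamma(0) = 2.6667 / 5.3333 = 0.5000.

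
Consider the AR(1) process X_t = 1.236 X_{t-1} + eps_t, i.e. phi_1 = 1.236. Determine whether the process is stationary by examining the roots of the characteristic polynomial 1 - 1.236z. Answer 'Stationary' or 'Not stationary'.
\text{Not stationary}

The AR(p) characteristic polynomial is P(z) = 1 - 1.236z.
Stationarity requires all roots to lie outside the unit circle, i.e. |z| > 1 for every root.
This is linear in z: 1 + (-1.236) z = 0  =>  z = -1/(-1.236) = 0.809061,  |z| = 0.809061.
Moduli of all roots: 0.8091.
All moduli strictly greater than 1? No.
Verdict: Not stationary.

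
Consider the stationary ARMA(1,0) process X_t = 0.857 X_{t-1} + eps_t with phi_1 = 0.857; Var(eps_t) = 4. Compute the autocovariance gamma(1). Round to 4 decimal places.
\gamma(1) = 12.9090

Multiply the model equation by X_{t-k} and take expectations. With theta_0 = psi_0 = 1 and psi_j the MA(infinity) weights, this gives
  gamma(k) - sum_i phi_i gamma(k-i) = c_k,
  c_k = sigma^2 * sum_{j=k..q} theta_j psi_{j-k}   (c_k = 0 for k > q),
using gamma(-m) = gamma(m).
Pure AR (q = 0): c_0 = sigma^2 = 4, c_k = 0 for k >= 1.
Equations for k = 0 and k = 1 (AR order 1):
  gamma(0) = phi_1 gamma(1) + c_0
  gamma(1) = phi_1 gamma(0) + c_1
Substituting the second into the first: gamma(0) (1 - phi_1^2) = c_0 + phi_1 c_1, so
  gamma(0) = c_0 / (1 - phi_1^2) = 4 / (1 - (0.857)^2) = 4 / 0.265551 = 15.06302.
  gamma(1) = phi_1 gamma(0) = (0.857)(15.06302) = 12.909008.
Therefore gamma(1) = 12.9090 (to 4 decimal places).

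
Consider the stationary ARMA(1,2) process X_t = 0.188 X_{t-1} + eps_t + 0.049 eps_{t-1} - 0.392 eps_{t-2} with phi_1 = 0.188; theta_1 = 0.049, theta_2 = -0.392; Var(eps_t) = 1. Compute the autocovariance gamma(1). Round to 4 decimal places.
\gamma(1) = 0.1782

Multiply the model equation by X_{t-k} and take expectations. With theta_0 = psi_0 = 1 and psi_j the MA(infinity) weights, this gives
  gamma(k) - sum_i phi_i gamma(k-i) = c_k,
  c_k = sigma^2 * sum_{j=k..q} theta_j psi_{j-k}   (c_k = 0 for k > q),
using gamma(-m) = gamma(m).
psi-weights needed (psi_j = theta_j + sum_i phi_i psi_{j-i}):
  psi_1 = theta_1 + phi_1 = 0.049 + (0.188) = 0.237
  psi_2 = theta_2 + phi_1 psi_1 = -0.392 + (0.188)(0.237) = -0.347444
Right-hand sides:
  c_0 = sigma^2 (1 + theta_1 psi_1 + theta_2 psi_2) = 1 * (1 + (0.049)(0.237) + (-0.392)(-0.347444)) = 1 * 1.147811 = 1.147811
  c_1 = sigma^2 (theta_1 + theta_2 psi_1) = 1 * (0.049 + (-0.392)(0.237)) = -0.043904
  c_2 = sigma^2 theta_2 = 1 * (-0.392) = -0.392
Equations for k = 0 and k = 1 (AR order 1):
  gamma(0) = phi_1 gamma(1) + c_0
  gamma(1) = phi_1 gamma(0) + c_1
Substituting the second into the first: gamma(0) (1 - phi_1^2) = c_0 + phi_1 c_1, so
  gamma(0) = (c_0 + phi_1 c_1) / (1 - phi_1^2) = (1.147811 + (0.188)(-0.043904)) / (1 - (0.188)^2) = 1.139557 / 0.964656 = 1.181309.
  gamma(1) = phi_1 gamma(0) + c_1 = (0.188)(1.181309) + (-0.043904) = 0.178182.
Therefore gamma(1) = 0.1782 (to 4 decimal places).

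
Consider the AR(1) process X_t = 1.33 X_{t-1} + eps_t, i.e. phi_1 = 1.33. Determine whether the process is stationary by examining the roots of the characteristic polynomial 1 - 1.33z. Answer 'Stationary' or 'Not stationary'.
\text{Not stationary}

The AR(p) characteristic polynomial is P(z) = 1 - 1.33z.
Stationarity requires all roots to lie outside the unit circle, i.e. |z| > 1 for every root.
This is linear in z: 1 + (-1.33) z = 0  =>  z = -1/(-1.33) = 0.75188,  |z| = 0.75188.
Moduli of all roots: 0.7519.
All moduli strictly greater than 1? No.
Verdict: Not stationary.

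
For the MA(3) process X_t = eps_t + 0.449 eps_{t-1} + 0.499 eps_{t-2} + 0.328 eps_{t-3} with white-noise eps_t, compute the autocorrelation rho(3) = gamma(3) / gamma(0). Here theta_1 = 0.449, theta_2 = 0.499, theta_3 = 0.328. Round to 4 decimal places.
\rho(3) = 0.2105

For an MA(q) process with theta_0 = 1, the autocovariance is
  gamma(k) = sigma^2 * sum_{i=0..q-k} theta_i * theta_{i+k},
and rho(k) = gamma(k) / gamma(0). Sigma^2 cancels.
  numerator   = (1)*(0.328) = 0.328.
  denominator = (1)^2 + (0.449)^2 + (0.499)^2 + (0.328)^2 = 1.558186.
  rho(3) = 0.328 / 1.558186 = 0.2105.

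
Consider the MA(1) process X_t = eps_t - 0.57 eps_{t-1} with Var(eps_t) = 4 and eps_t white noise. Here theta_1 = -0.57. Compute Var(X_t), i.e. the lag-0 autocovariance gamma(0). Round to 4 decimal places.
\gamma(0) = 5.2996

For an MA(q) process X_t = eps_t + sum_i theta_i eps_{t-i} with
Var(eps_t) = sigma^2, the variance is
  gamma(0) = sigma^2 * (1 + sum_i theta_i^2).
  sum_i theta_i^2 = (-0.57)^2 = 0.3249.
  gamma(0) = 4 * (1 + 0.3249) = 4 * 1.3249 = 5.2996.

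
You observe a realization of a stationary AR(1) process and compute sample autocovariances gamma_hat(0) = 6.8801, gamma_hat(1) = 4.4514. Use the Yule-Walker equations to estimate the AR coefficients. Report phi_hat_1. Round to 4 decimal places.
\hat\phi_{1} = 0.6470

The Yule-Walker equations for an AR(p) process read, in matrix form,
  Gamma_p phi = r_p,   with   (Gamma_p)_{ij} = gamma(|i - j|),
                       (r_p)_i = gamma(i),   i,j = 1..p.
Substitute the sample gammas (Toeplitz matrix and right-hand side of size 1):
  Gamma_p = [[6.8801]]
  r_p     = [4.4514]
With p = 1 this is the single equation gamma(0) phi_1 = gamma(1):
  phi_hat_1 = gamma(1) / gamma(0) = 4.4514 / 6.8801 = 0.6470.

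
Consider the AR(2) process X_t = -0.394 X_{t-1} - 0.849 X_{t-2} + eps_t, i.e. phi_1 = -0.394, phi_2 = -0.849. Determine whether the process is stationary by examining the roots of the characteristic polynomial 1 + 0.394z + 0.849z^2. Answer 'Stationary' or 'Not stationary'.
\text{Stationary}

The AR(p) characteristic polynomial is P(z) = 1 + 0.394z + 0.849z^2.
Stationarity requires all roots to lie outside the unit circle, i.e. |z| > 1 for every root.
Set 1 + (0.394) z + (0.849) z^2 = 0, i.e. a z^2 + b z + c = 0 with a = 0.849, b = 0.394, c = 1.
Discriminant D = b^2 - 4ac = (0.394)^2 - 4*(0.849)*1 = 0.155236 - (3.396) = -3.240764.
D < 0, so the roots are the complex-conjugate pair z = (-b +/- i sqrt(-D)) / (2a) = -0.232 +/- 1.0602i.
For a conjugate pair |z|^2 = z * conj(z) = (product of roots) = c/a = 1/(0.849) = 1.177856, so |z| = sqrt(1.177856) = 1.0853 for both roots.
Moduli of all roots: 1.0853, 1.0853.
All moduli strictly greater than 1? Yes.
Verdict: Stationary.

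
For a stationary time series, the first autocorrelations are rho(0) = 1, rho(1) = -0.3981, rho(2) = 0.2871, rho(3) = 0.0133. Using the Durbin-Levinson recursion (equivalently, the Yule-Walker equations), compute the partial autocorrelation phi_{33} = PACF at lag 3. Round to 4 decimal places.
\phi_{33} = 0.2080

The PACF at lag k is phi_{kk}, the last component of the solution
to the Yule-Walker system G_k phi = r_k where
  (G_k)_{ij} = rho(|i - j|), (r_k)_i = rho(i), i,j = 1..k.
Equivalently, Durbin-Levinson gives phi_{kk} iteratively:
  phi_{11} = rho(1)
  phi_{kk} = [rho(k) - sum_{j=1..k-1} phi_{k-1,j} rho(k-j)]
            / [1 - sum_{j=1..k-1} phi_{k-1,j} rho(j)],
  phi_{k,j} = phi_{k-1,j} - phi_{kk} phi_{k-1,k-j},  j = 1..k-1.
Step k = 1:
  phi_11 = rho(1) = -0.3981.
Step k = 2:
  phi_22 = [rho(2) - phi_11 rho(1)] / [1 - phi_11 rho(1)] = [0.2871 - (-0.3981)(-0.3981)] / [1 - (-0.3981)(-0.3981)]
         = 0.12861639 / 0.84151639 = 0.152839.
  Update: phi_21 = phi_11 - phi_22 phi_11 = -0.3981 - (0.152839)(-0.3981) = -0.337255.
Step k = 3:
  phi_33 = [rho(3) - phi_21 rho(2) - phi_22 rho(1)] / [1 - phi_21 rho(1) - phi_22 rho(2)]
    numerator   = 0.0133 - (-0.337255)(0.2871) - (0.152839)(-0.3981) = 0.17097101
    denominator = 1 - (-0.337255)(-0.3981) - (0.152839)(0.2871) = 0.82185881
  phi_33 = 0.17097101 / 0.82185881 = 0.208.
Therefore phi_{33} = 0.2080.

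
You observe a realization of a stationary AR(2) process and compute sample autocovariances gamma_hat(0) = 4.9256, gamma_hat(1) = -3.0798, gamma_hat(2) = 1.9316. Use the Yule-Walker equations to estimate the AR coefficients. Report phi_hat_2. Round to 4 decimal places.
\hat\phi_{2} = 0.0020

The Yule-Walker equations for an AR(p) process read, in matrix form,
  Gamma_p phi = r_p,   with   (Gamma_p)_{ij} = gamma(|i - j|),
                       (r_p)_i = gamma(i),   i,j = 1..p.
Substitute the sample gammas (Toeplitz matrix and right-hand side of size 2):
  Gamma_p = [[4.9256, -3.0798], [-3.0798, 4.9256]]
  r_p     = [-3.0798, 1.9316]
Written out:
  4.9256 phi_1 - 3.0798 phi_2 = -3.0798
  -3.0798 phi_1 + 4.9256 phi_2 = 1.9316
Solve by Cramer's rule:
  det = gamma(0)^2 - gamma(1)^2 = (4.9256)^2 - (-3.0798)^2 = 24.26153536 - 9.48516804 = 14.77636732
  phi_hat_1 = [gamma(1) gamma(0) - gamma(1) gamma(2)] / det = [(-3.0798)(4.9256) - (-3.0798)(1.9316)] / 14.77636732 = -9.2209212 / 14.77636732 = -0.624
  phi_hat_2 = [gamma(0) gamma(2) - gamma(1)^2] / det = [(4.9256)(1.9316) - (-3.0798)^2] / 14.77636732 = 0.02912092 / 14.77636732 = 0.002
So phi_hat = [-0.6240, 0.0020].
Therefore phi_hat_2 = 0.0020.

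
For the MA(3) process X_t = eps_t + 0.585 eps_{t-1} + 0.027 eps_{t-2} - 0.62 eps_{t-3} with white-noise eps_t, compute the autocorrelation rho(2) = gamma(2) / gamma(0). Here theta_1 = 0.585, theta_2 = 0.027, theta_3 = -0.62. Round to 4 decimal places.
\rho(2) = -0.1943

For an MA(q) process with theta_0 = 1, the autocovariance is
  gamma(k) = sigma^2 * sum_{i=0..q-k} theta_i * theta_{i+k},
and rho(k) = gamma(k) / gamma(0). Sigma^2 cancels.
  numerator   = (1)*(0.027) + (0.585)*(-0.62) = -0.3357.
  denominator = (1)^2 + (0.585)^2 + (0.027)^2 + (-0.62)^2 = 1.727354.
  rho(2) = -0.3357 / 1.727354 = -0.1943.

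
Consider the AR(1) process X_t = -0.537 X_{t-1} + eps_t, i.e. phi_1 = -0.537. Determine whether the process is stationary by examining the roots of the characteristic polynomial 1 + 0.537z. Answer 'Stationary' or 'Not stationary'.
\text{Stationary}

The AR(p) characteristic polynomial is P(z) = 1 + 0.537z.
Stationarity requires all roots to lie outside the unit circle, i.e. |z| > 1 for every root.
This is linear in z: 1 + (0.537) z = 0  =>  z = -1/(0.537) = -1.862197,  |z| = 1.862197.
Moduli of all roots: 1.8622.
All moduli strictly greater than 1? Yes.
Verdict: Stationary.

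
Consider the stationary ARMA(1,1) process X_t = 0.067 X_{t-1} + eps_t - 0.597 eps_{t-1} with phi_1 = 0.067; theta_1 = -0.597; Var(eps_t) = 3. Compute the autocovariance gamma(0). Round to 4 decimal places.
\gamma(0) = 3.8465

Multiply the model equation by X_{t-k} and take expectations. With theta_0 = psi_0 = 1 and psi_j the MA(infinity) weights, this gives
  gamma(k) - sum_i phi_i gamma(k-i) = c_k,
  c_k = sigma^2 * sum_{j=k..q} theta_j psi_{j-k}   (c_k = 0 for k > q),
using gamma(-m) = gamma(m).
psi-weights needed (psi_j = theta_j + sum_i phi_i psi_{j-i}):
  psi_1 = theta_1 + phi_1 = -0.597 + (0.067) = -0.53
Right-hand sides:
  c_0 = sigma^2 (1 + theta_1 psi_1) = 3 * (1 + (-0.597)(-0.53)) = 3 * 1.31641 = 3.94923
  c_1 = sigma^2 theta_1 = 3 * (-0.597) = -1.791
  c_2 = 0
Equations for k = 0 and k = 1 (AR order 1):
  gamma(0) = phi_1 gamma(1) + c_0
  gamma(1) = phi_1 gamma(0) + c_1
Substituting the second into the first: gamma(0) (1 - phi_1^2) = c_0 + phi_1 c_1, so
  gamma(0) = (c_0 + phi_1 c_1) / (1 - phi_1^2) = (3.94923 + (0.067)(-1.791)) / (1 - (0.067)^2) = 3.829233 / 0.995511 = 3.8465.
Therefore gamma(0) = 3.8465 (to 4 decimal places).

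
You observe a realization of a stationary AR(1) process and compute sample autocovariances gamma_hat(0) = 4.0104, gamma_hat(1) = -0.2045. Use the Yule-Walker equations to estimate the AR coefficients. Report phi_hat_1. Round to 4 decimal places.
\hat\phi_{1} = -0.0510

The Yule-Walker equations for an AR(p) process read, in matrix form,
  Gamma_p phi = r_p,   with   (Gamma_p)_{ij} = gamma(|i - j|),
                       (r_p)_i = gamma(i),   i,j = 1..p.
Substitute the sample gammas (Toeplitz matrix and right-hand side of size 1):
  Gamma_p = [[4.0104]]
  r_p     = [-0.2045]
With p = 1 this is the single equation gamma(0) phi_1 = gamma(1):
  phi_hat_1 = gamma(1) / gamma(0) = -0.2045 / 4.0104 = -0.0510.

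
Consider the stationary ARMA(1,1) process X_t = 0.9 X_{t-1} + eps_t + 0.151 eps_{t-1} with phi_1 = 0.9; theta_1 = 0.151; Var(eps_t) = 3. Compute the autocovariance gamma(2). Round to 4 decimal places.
\gamma(2) = 16.9650

Multiply the model equation by X_{t-k} and take expectations. With theta_0 = psi_0 = 1 and psi_j the MA(infinity) weights, this gives
  gamma(k) - sum_i phi_i gamma(k-i) = c_k,
  c_k = sigma^2 * sum_{j=k..q} theta_j psi_{j-k}   (c_k = 0 for k > q),
using gamma(-m) = gamma(m).
psi-weights needed (psi_j = theta_j + sum_i phi_i psi_{j-i}):
  psi_1 = theta_1 + phi_1 = 0.151 + (0.9) = 1.051
Right-hand sides:
  c_0 = sigma^2 (1 + theta_1 psi_1) = 3 * (1 + (0.151)(1.051)) = 3 * 1.158701 = 3.476103
  c_1 = sigma^2 theta_1 = 3 * (0.151) = 0.453
  c_2 = 0
Equations for k = 0 and k = 1 (AR order 1):
  gamma(0) = phi_1 gamma(1) + c_0
  gamma(1) = phi_1 gamma(0) + c_1
Substituting the second into the first: gamma(0) (1 - phi_1^2) = c_0 + phi_1 c_1, so
  gamma(0) = (c_0 + phi_1 c_1) / (1 - phi_1^2) = (3.476103 + (0.9)(0.453)) / (1 - (0.9)^2) = 3.883803 / 0.19 = 20.441068.
  gamma(1) = phi_1 gamma(0) + c_1 = (0.9)(20.441068) + (0.453) = 18.849962.
For k = 2 (> q): gamma(2) = phi_1 gamma(1) = (0.9)(18.849962) = 16.964965.
Therefore gamma(2) = 16.9650 (to 4 decimal places).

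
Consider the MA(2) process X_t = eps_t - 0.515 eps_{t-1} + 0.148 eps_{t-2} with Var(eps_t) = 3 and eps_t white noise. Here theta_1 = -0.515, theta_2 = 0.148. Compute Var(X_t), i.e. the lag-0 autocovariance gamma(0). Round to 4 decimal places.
\gamma(0) = 3.8614

For an MA(q) process X_t = eps_t + sum_i theta_i eps_{t-i} with
Var(eps_t) = sigma^2, the variance is
  gamma(0) = sigma^2 * (1 + sum_i theta_i^2).
  sum_i theta_i^2 = (-0.515)^2 + (0.148)^2 = 0.265225 + 0.021904 = 0.287129.
  gamma(0) = 3 * (1 + 0.287129) = 3 * 1.287129 = 3.861387, which rounds to 3.8614.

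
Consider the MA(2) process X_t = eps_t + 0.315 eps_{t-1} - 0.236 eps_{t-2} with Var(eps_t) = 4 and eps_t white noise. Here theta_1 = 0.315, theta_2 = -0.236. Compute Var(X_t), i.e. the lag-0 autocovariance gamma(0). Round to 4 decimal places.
\gamma(0) = 4.6197

For an MA(q) process X_t = eps_t + sum_i theta_i eps_{t-i} with
Var(eps_t) = sigma^2, the variance is
  gamma(0) = sigma^2 * (1 + sum_i theta_i^2).
  sum_i theta_i^2 = (0.315)^2 + (-0.236)^2 = 0.099225 + 0.055696 = 0.154921.
  gamma(0) = 4 * (1 + 0.154921) = 4 * 1.154921 = 4.619684, which rounds to 4.6197.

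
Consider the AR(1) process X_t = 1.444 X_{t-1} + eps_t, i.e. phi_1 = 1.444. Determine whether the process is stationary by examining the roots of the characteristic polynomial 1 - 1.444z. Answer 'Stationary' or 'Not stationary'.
\text{Not stationary}

The AR(p) characteristic polynomial is P(z) = 1 - 1.444z.
Stationarity requires all roots to lie outside the unit circle, i.e. |z| > 1 for every root.
This is linear in z: 1 + (-1.444) z = 0  =>  z = -1/(-1.444) = 0.692521,  |z| = 0.692521.
Moduli of all roots: 0.6925.
All moduli strictly greater than 1? No.
Verdict: Not stationary.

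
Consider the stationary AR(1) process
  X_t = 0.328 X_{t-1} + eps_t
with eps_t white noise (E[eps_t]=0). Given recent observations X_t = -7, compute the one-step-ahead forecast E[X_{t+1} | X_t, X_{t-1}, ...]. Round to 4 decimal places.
E[X_{t+1} \mid \mathcal F_t] = -2.2960

For an AR(p) model X_t = c + sum_i phi_i X_{t-i} + eps_t, the
one-step-ahead conditional mean is
  E[X_{t+1} | X_t, ...] = c + sum_i phi_i X_{t+1-i}.
Substitute known values:
  E[X_{t+1} | ...] = (0.328) * (-7)
                   = -2.2960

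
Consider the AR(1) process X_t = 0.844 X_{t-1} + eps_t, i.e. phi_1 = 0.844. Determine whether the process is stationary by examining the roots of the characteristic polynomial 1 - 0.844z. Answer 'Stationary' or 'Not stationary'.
\text{Stationary}

The AR(p) characteristic polynomial is P(z) = 1 - 0.844z.
Stationarity requires all roots to lie outside the unit circle, i.e. |z| > 1 for every root.
This is linear in z: 1 + (-0.844) z = 0  =>  z = -1/(-0.844) = 1.184834,  |z| = 1.184834.
Moduli of all roots: 1.1848.
All moduli strictly greater than 1? Yes.
Verdict: Stationary.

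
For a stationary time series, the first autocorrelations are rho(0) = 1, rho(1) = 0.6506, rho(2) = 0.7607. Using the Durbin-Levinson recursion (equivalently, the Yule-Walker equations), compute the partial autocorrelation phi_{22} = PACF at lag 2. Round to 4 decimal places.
\phi_{22} = 0.5851

The PACF at lag k is phi_{kk}, the last component of the solution
to the Yule-Walker system G_k phi = r_k where
  (G_k)_{ij} = rho(|i - j|), (r_k)_i = rho(i), i,j = 1..k.
Equivalently, Durbin-Levinson gives phi_{kk} iteratively:
  phi_{11} = rho(1)
  phi_{kk} = [rho(k) - sum_{j=1..k-1} phi_{k-1,j} rho(k-j)]
            / [1 - sum_{j=1..k-1} phi_{k-1,j} rho(j)],
  phi_{k,j} = phi_{k-1,j} - phi_{kk} phi_{k-1,k-j},  j = 1..k-1.
Step k = 1:
  phi_11 = rho(1) = 0.6506.
Step k = 2:
  phi_22 = [rho(2) - phi_11 rho(1)] / [1 - phi_11 rho(1)] = [0.7607 - (0.6506)(0.6506)] / [1 - (0.6506)(0.6506)]
         = 0.33741964 / 0.57671964 = 0.5851.
Therefore phi_{22} = 0.5851.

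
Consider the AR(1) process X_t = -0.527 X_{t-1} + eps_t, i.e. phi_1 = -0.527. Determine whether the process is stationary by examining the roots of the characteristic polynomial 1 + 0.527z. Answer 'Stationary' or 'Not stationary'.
\text{Stationary}

The AR(p) characteristic polynomial is P(z) = 1 + 0.527z.
Stationarity requires all roots to lie outside the unit circle, i.e. |z| > 1 for every root.
This is linear in z: 1 + (0.527) z = 0  =>  z = -1/(0.527) = -1.897533,  |z| = 1.897533.
Moduli of all roots: 1.8975.
All moduli strictly greater than 1? Yes.
Verdict: Stationary.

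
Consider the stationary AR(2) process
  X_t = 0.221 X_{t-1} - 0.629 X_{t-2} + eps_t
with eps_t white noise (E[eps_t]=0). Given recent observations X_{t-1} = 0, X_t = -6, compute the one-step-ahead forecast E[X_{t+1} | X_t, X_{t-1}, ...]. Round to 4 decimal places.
E[X_{t+1} \mid \mathcal F_t] = -1.3260

For an AR(p) model X_t = c + sum_i phi_i X_{t-i} + eps_t, the
one-step-ahead conditional mean is
  E[X_{t+1} | X_t, ...] = c + sum_i phi_i X_{t+1-i}.
Substitute known values:
  E[X_{t+1} | ...] = (0.221) * (-6) + (-0.629) * (0)
                   = -1.3260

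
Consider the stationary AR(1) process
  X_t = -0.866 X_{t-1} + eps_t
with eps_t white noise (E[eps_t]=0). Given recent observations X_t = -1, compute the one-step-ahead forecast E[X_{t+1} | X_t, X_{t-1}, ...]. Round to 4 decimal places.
E[X_{t+1} \mid \mathcal F_t] = 0.8660

For an AR(p) model X_t = c + sum_i phi_i X_{t-i} + eps_t, the
one-step-ahead conditional mean is
  E[X_{t+1} | X_t, ...] = c + sum_i phi_i X_{t+1-i}.
Substitute known values:
  E[X_{t+1} | ...] = (-0.866) * (-1)
                   = 0.8660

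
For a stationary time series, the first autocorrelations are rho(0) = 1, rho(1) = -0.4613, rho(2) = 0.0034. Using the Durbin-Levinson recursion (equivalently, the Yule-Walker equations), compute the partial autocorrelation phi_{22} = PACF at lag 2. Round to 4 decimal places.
\phi_{22} = -0.2660

The PACF at lag k is phi_{kk}, the last component of the solution
to the Yule-Walker system G_k phi = r_k where
  (G_k)_{ij} = rho(|i - j|), (r_k)_i = rho(i), i,j = 1..k.
Equivalently, Durbin-Levinson gives phi_{kk} iteratively:
  phi_{11} = rho(1)
  phi_{kk} = [rho(k) - sum_{j=1..k-1} phi_{k-1,j} rho(k-j)]
            / [1 - sum_{j=1..k-1} phi_{k-1,j} rho(j)],
  phi_{k,j} = phi_{k-1,j} - phi_{kk} phi_{k-1,k-j},  j = 1..k-1.
Step k = 1:
  phi_11 = rho(1) = -0.4613.
Step k = 2:
  phi_22 = [rho(2) - phi_11 rho(1)] / [1 - phi_11 rho(1)] = [0.0034 - (-0.4613)(-0.4613)] / [1 - (-0.4613)(-0.4613)]
         = -0.20939769 / 0.78720231 = -0.266.
Therefore phi_{22} = -0.2660.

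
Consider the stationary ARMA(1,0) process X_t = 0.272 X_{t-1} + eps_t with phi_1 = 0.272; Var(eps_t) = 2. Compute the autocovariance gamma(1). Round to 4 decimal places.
\gamma(1) = 0.5875

Multiply the model equation by X_{t-k} and take expectations. With theta_0 = psi_0 = 1 and psi_j the MA(infinity) weights, this gives
  gamma(k) - sum_i phi_i gamma(k-i) = c_k,
  c_k = sigma^2 * sum_{j=k..q} theta_j psi_{j-k}   (c_k = 0 for k > q),
using gamma(-m) = gamma(m).
Pure AR (q = 0): c_0 = sigma^2 = 2, c_k = 0 for k >= 1.
Equations for k = 0 and k = 1 (AR order 1):
  gamma(0) = phi_1 gamma(1) + c_0
  gamma(1) = phi_1 gamma(0) + c_1
Substituting the second into the first: gamma(0) (1 - phi_1^2) = c_0 + phi_1 c_1, so
  gamma(0) = c_0 / (1 - phi_1^2) = 2 / (1 - (0.272)^2) = 2 / 0.926016 = 2.15979.
  gamma(1) = phi_1 gamma(0) = (0.272)(2.15979) = 0.587463.
Therefore gamma(1) = 0.5875 (to 4 decimal places).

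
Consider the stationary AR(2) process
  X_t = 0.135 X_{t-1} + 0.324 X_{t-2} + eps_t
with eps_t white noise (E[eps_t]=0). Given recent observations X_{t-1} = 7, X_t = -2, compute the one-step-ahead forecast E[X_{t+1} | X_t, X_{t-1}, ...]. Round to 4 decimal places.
E[X_{t+1} \mid \mathcal F_t] = 1.9980

For an AR(p) model X_t = c + sum_i phi_i X_{t-i} + eps_t, the
one-step-ahead conditional mean is
  E[X_{t+1} | X_t, ...] = c + sum_i phi_i X_{t+1-i}.
Substitute known values:
  E[X_{t+1} | ...] = (0.135) * (-2) + (0.324) * (7)
                   = 1.9980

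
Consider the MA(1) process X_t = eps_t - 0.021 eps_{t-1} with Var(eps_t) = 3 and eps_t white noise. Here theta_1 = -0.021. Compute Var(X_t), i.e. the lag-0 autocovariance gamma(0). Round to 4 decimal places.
\gamma(0) = 3.0013

For an MA(q) process X_t = eps_t + sum_i theta_i eps_{t-i} with
Var(eps_t) = sigma^2, the variance is
  gamma(0) = sigma^2 * (1 + sum_i theta_i^2).
  sum_i theta_i^2 = (-0.021)^2 = 0.000441.
  gamma(0) = 3 * (1 + 0.000441) = 3 * 1.000441 = 3.001323, which rounds to 3.0013.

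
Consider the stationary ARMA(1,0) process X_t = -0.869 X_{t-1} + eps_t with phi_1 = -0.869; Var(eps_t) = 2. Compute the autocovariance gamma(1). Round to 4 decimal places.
\gamma(1) = -7.0985

Multiply the model equation by X_{t-k} and take expectations. With theta_0 = psi_0 = 1 and psi_j the MA(infinity) weights, this gives
  gamma(k) - sum_i phi_i gamma(k-i) = c_k,
  c_k = sigma^2 * sum_{j=k..q} theta_j psi_{j-k}   (c_k = 0 for k > q),
using gamma(-m) = gamma(m).
Pure AR (q = 0): c_0 = sigma^2 = 2, c_k = 0 for k >= 1.
Equations for k = 0 and k = 1 (AR order 1):
  gamma(0) = phi_1 gamma(1) + c_0
  gamma(1) = phi_1 gamma(0) + c_1
Substituting the second into the first: gamma(0) (1 - phi_1^2) = c_0 + phi_1 c_1, so
  gamma(0) = c_0 / (1 - phi_1^2) = 2 / (1 - (-0.869)^2) = 2 / 0.244839 = 8.168633.
  gamma(1) = phi_1 gamma(0) = (-0.869)(8.168633) = -7.098542.
Therefore gamma(1) = -7.0985 (to 4 decimal places).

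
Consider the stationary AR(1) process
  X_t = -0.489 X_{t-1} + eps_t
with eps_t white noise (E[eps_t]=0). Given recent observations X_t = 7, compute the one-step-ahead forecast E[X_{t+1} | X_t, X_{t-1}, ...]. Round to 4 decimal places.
E[X_{t+1} \mid \mathcal F_t] = -3.4230

For an AR(p) model X_t = c + sum_i phi_i X_{t-i} + eps_t, the
one-step-ahead conditional mean is
  E[X_{t+1} | X_t, ...] = c + sum_i phi_i X_{t+1-i}.
Substitute known values:
  E[X_{t+1} | ...] = (-0.489) * (7)
                   = -3.4230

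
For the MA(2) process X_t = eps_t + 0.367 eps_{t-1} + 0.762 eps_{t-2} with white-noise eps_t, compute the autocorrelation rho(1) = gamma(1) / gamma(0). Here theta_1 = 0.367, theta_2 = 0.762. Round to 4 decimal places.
\rho(1) = 0.3770

For an MA(q) process with theta_0 = 1, the autocovariance is
  gamma(k) = sigma^2 * sum_{i=0..q-k} theta_i * theta_{i+k},
and rho(k) = gamma(k) / gamma(0). Sigma^2 cancels.
  numerator   = (1)*(0.367) + (0.367)*(0.762) = 0.646654.
  denominator = (1)^2 + (0.367)^2 + (0.762)^2 = 1.715333.
  rho(1) = 0.646654 / 1.715333 = 0.3770.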